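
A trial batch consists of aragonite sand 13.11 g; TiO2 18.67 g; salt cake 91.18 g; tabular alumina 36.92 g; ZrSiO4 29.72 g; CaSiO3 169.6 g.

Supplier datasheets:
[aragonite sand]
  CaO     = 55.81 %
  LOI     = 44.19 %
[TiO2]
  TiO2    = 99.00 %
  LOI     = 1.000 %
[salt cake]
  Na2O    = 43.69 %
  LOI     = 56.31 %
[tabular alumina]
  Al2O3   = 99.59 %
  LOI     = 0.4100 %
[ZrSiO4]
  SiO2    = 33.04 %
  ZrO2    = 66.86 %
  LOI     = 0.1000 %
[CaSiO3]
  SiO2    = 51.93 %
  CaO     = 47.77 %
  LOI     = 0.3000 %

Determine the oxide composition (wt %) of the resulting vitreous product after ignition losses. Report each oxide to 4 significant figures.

Glass mass = 301.2 g (batch 359.2 − LOI 58.01).
Composition: TiO2 6.137%, Na2O 13.23%, Al2O3 12.21%, SiO2 32.50%, ZrO2 6.598%, CaO 29.33%

Working values are printed rounded to four significant digits at each printed step. Full float precision is kept at each step; a single rounding yields each reported number — derived quantities (six oxide percentages, the yield, the totals, LOI, net glass mass) are carried from the weighed amounts on 301.2 g of glass at full float precision as given in either problem or answer.
Per-oxide mass from batch:
  TiO2: 18.67·0.9900 = 18.48 g
  Na2O: 91.18·0.4369 = 39.84 g
  Al2O3: 36.92·0.9959 = 36.77 g
  SiO2: 29.72·0.3304 + 169.6·0.5193 = 97.89 g
  ZrO2: 29.72·0.6686 = 19.87 g
  CaO: 13.11·0.5581 + 169.6·0.4777 = 88.33 g
LOI: 13.11·0.4419 + 18.67·0.01000 + 91.18·0.5631 + 36.92·0.004100 + 29.72·0.001000 + 169.6·0.003000 = 58.01 g
Net of LOI, the glass mass = 359.2 − 58.01 = 301.2 g (equal to the oxide-mass sum)
oxide / glass × 100 gives the wt %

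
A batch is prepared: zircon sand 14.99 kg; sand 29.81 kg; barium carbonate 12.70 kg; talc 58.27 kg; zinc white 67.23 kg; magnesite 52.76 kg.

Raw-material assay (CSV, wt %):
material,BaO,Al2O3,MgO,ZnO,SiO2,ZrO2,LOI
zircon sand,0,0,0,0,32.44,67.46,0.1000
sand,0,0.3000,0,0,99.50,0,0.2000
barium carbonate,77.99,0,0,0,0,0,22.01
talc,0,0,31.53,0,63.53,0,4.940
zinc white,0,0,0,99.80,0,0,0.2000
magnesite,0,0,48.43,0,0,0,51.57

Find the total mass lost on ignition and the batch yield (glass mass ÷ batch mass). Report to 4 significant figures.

In-progress results are displayed, rounded to 4 significant figures, alongside each step; all arithmetic keeps exact precision from start to finish — a single rounding finalizes each reported value; derived quantities are re-derived in exact precision (LOI, net glass mass, yield, totals, the six compositions) from the weighed amounts on 202.7 kg of glass as given in either problem or answer.
Material-by-material LOI:
  zircon sand: 14.99 × 0.001000 = 0.01499 kg
  sand: 29.81 × 0.002000 = 0.05962 kg
  barium carbonate: 12.70 × 0.2201 = 2.795 kg
  talc: 58.27 × 0.04940 = 2.879 kg
  zinc white: 67.23 × 0.002000 = 0.1345 kg
  magnesite: 52.76 × 0.5157 = 27.21 kg
Total LOI = 33.09 kg
Glass = batch − LOI = 235.8 − 33.09 = 202.7 kg

LOI loss = 33.09 kg; glass = 202.7 kg; yield = 85.96%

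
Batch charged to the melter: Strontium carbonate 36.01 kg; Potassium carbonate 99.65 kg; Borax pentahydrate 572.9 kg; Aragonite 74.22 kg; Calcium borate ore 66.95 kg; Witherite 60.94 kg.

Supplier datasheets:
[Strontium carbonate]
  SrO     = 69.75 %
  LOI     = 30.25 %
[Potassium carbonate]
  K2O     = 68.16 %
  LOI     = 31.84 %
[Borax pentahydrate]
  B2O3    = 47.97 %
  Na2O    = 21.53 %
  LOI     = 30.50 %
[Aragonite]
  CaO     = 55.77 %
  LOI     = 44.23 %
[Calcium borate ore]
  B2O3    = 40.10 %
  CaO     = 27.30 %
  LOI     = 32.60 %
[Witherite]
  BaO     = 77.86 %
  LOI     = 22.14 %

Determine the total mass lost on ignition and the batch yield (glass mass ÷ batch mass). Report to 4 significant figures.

LOI loss = 285.5 kg; glass = 625.2 kg; yield = 68.65%

The whole derivation holds exact precision from first step to last; intermediates are displayed with 4-significant-figure rounding alongside each step — exactly one rounding lands on every reported result; all derived quantities, which include six oxide percentages, yield, the totals, LOI, net glass mass, are recomputed at full precision, as quoted within either problem or answer, from the batch weights for 625.2 kg of glass.
Per-material ignition loss:
  Strontium carbonate: 36.01 × 0.3025 = 10.89 kg
  Potassium carbonate: 99.65 × 0.3184 = 31.73 kg
  Borax pentahydrate: 572.9 × 0.3050 = 174.7 kg
  Aragonite: 74.22 × 0.4423 = 32.83 kg
  Calcium borate ore: 66.95 × 0.3260 = 21.83 kg
  Witherite: 60.94 × 0.2214 = 13.49 kg
Total LOI = 285.5 kg
Glass = batch − LOI = 910.7 − 285.5 = 625.2 kg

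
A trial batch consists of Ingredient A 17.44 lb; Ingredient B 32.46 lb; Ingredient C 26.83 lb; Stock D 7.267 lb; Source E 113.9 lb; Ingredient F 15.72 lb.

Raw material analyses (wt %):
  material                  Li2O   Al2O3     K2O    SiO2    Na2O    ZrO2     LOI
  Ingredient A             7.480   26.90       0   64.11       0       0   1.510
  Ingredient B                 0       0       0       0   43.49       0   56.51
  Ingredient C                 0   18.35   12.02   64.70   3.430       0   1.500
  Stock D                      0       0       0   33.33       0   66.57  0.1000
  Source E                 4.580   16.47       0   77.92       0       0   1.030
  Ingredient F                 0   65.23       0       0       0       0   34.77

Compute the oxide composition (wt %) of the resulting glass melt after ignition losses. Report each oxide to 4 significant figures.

Glass mass = 188.0 lb (batch 213.6 − LOI 25.66).
Composition: Li2O 3.469%, Al2O3 20.55%, K2O 1.716%, SiO2 63.69%, Na2O 8.000%, ZrO2 2.574%

Each numeric step keeps full float precision at each step. Working values are printed with 4-significant-digit rounding within the worked lines — every reported result carries a single rounding — the derived quantities are re-derived in full float precision (the totals, six oxide percentages, ignition loss, the yield, glass mass) from the batch weights per 188.0 lb of glass precisely as stated by either problem or answer.
What the batch supplies per oxide:
  Li2O: 17.44·0.07480 + 113.9·0.04580 = 6.521 lb
  Al2O3: 17.44·0.2690 + 26.83·0.1835 + 113.9·0.1647 + 15.72·0.6523 = 38.63 lb
  K2O: 26.83·0.1202 = 3.225 lb
  SiO2: 17.44·0.6411 + 26.83·0.6470 + 7.267·0.3333 + 113.9·0.7792 = 119.7 lb
  Na2O: 32.46·0.4349 + 26.83·0.03430 = 15.04 lb
  ZrO2: 7.267·0.6657 = 4.838 lb
LOI: 17.44·0.01510 + 32.46·0.5651 + 26.83·0.01500 + 7.267·0.001000 + 113.9·0.01030 + 15.72·0.3477 = 25.66 lb
Glass mass = batch − LOI = 213.6 − 25.66 = 188.0 lb (the oxide masses sum to this)
wt %: oxide over glass, times 100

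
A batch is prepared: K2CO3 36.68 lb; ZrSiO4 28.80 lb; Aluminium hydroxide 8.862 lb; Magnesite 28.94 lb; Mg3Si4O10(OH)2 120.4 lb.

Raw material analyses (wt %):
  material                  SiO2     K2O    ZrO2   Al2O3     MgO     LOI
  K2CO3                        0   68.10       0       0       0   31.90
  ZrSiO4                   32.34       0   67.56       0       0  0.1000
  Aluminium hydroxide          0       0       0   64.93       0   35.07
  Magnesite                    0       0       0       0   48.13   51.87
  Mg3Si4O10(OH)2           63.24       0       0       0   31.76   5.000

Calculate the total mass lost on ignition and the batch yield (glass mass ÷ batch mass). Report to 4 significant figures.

Every computation keeps full float precision in every operation. Values along the way are displayed (rounded to four significant figures) within the worked lines. Exactly one rounding is applied to every reported figure; derived quantities, which include yield, net glass mass, ignition loss, the totals, the five compositions, are computed in full precision, as given in the question or the answer, starting from the weights on 187.8 lb of glass.
Ignition loss by material:
  K2CO3: 36.68 × 0.3190 = 11.70 lb
  ZrSiO4: 28.80 × 0.001000 = 0.02880 lb
  Aluminium hydroxide: 8.862 × 0.3507 = 3.108 lb
  Magnesite: 28.94 × 0.5187 = 15.01 lb
  Mg3Si4O10(OH)2: 120.4 × 0.05000 = 6.020 lb
Total LOI = 35.87 lb
Glass = batch − LOI = 223.7 − 35.87 = 187.8 lb

LOI loss = 35.87 lb; glass = 187.8 lb; yield = 83.96%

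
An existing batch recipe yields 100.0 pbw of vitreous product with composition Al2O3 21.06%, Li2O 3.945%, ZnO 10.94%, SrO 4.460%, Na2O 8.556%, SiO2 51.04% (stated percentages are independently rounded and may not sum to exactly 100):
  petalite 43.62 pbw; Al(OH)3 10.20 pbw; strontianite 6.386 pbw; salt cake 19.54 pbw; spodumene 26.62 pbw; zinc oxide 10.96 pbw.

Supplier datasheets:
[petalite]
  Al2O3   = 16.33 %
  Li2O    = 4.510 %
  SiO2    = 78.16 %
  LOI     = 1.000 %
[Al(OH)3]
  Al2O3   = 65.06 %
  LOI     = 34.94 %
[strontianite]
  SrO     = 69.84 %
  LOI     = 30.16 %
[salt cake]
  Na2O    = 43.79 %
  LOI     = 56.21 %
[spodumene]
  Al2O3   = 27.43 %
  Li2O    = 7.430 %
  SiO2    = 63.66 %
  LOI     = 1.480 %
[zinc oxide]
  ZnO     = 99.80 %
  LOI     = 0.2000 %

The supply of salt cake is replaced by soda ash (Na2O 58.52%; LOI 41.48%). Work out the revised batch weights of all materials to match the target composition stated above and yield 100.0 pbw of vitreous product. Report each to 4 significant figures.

Revised batch per 100.0 pbw vitreous product:
  petalite: 43.62 pbw
  Al(OH)3: 10.20 pbw
  strontianite: 6.386 pbw
  soda ash: 14.62 pbw
  spodumene: 26.62 pbw
  zinc oxide: 10.96 pbw
Total batch = 112.4 pbw; LOI loss = 12.41 pbw

Every computation holds full precision end to end — values along the way are shown rounded to four significant figures in the working. A single rounding produces every reported value — all derived quantities are rebuilt in full precision (LOI, glass mass, totals, six oxide percentages, yield) from the batch weights on 100.0 pbw of glass as written in the question or the answer.
Oxide mass targets, per 100.0 pbw vitreous product:
  Al2O3: 21.06% × 100.0 = 21.06 pbw
  Li2O: 3.945% × 100.0 = 3.945 pbw
  ZnO: 10.94% × 100.0 = 10.94 pbw
  SrO: 4.460% × 100.0 = 4.460 pbw
  Na2O: 8.556% × 100.0 = 8.556 pbw
  SiO2: 51.04% × 100.0 = 51.04 pbw
Mass-balance tally per oxide given the weights on record, on the stated basis (sum by sum, the targets are met up to rounding of the answer):
  Al2O3: 43.62·0.1633 + 10.20·0.6506 + 26.62·0.2743 = 21.06 pbw (target 21.06 pbw)
  Li2O: 43.62·0.04510 + 26.62·0.07430 = 3.945 pbw (target 3.945 pbw)
  ZnO: 10.96·0.9980 = 10.94 pbw (target 10.94 pbw)
  SrO: 6.386·0.6984 = 4.460 pbw (target 4.460 pbw)
  Na2O: 14.62·0.5852 = 8.556 pbw (target 8.556 pbw)
  SiO2: 43.62·0.7816 + 26.62·0.6366 = 51.04 pbw (target 51.04 pbw)
Glass-mass closure: whole batch net of LOI = 100.0 pbw (targets for the oxides total 100.0 pbw; against the stated basis, 100.0 pbw — rounding explains the deltas).
Whole-batch sum: Σ batch = 112.4 pbw; ignition loss, Σ(batch × LOI) = 12.41 pbw; the yield ratio, glass ÷ batch: 88.96%.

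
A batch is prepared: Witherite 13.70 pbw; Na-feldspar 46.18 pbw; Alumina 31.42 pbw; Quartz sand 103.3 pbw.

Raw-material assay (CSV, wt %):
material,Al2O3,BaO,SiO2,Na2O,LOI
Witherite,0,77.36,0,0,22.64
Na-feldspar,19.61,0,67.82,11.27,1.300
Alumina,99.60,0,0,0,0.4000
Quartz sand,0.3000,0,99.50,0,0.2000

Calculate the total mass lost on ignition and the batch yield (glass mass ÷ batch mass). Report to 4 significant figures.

All arithmetic maintains exact precision all the way through. Intermediates are displayed rounded to 4 significant figures across the worked steps; every reported value is rounded exactly once — all derived quantities (yield, LOI, four oxide percentages, glass mass, totals) are rebuilt from the batch weights at 190.6 pbw of glass in full precision, as given in the problem or answer text.
Ignition loss by material:
  Witherite: 13.70 × 0.2264 = 3.102 pbw
  Na-feldspar: 46.18 × 0.01300 = 0.6003 pbw
  Alumina: 31.42 × 0.004000 = 0.1257 pbw
  Quartz sand: 103.3 × 0.002000 = 0.2066 pbw
Total LOI = 4.034 pbw
Glass = batch − LOI = 194.6 − 4.034 = 190.6 pbw

LOI loss = 4.034 pbw; glass = 190.6 pbw; yield = 97.93%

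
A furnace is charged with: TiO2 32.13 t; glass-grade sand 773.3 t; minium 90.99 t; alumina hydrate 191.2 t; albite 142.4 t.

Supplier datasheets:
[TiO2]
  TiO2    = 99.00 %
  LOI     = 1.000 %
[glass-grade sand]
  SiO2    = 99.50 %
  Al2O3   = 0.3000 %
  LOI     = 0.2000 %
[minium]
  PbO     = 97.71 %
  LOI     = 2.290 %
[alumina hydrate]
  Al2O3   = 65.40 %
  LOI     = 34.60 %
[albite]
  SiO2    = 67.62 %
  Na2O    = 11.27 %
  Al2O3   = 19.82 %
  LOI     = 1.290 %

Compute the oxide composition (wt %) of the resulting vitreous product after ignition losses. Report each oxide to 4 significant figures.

Mid-chain values are printed, rounded to four significant figures, within the worked lines — all internal work maintains full float precision in every operation. A single rounding produces every reported number — all derived quantities are carried in exact precision (glass mass, LOI, totals, the five compositions, the yield) using the weight values per 1158 t of glass, precisely as stated by the problem or the answer.
Oxide masses out of the charge:
  TiO2: 32.13·0.9900 = 31.81 t
  SiO2: 773.3·0.9950 + 142.4·0.6762 = 865.7 t
  Na2O: 142.4·0.1127 = 16.05 t
  Al2O3: 773.3·0.003000 + 191.2·0.6540 + 142.4·0.1982 = 155.6 t
  PbO: 90.99·0.9771 = 88.91 t
LOI: 32.13·0.01000 + 773.3·0.002000 + 90.99·0.02290 + 191.2·0.3460 + 142.4·0.01290 = 71.94 t
The glass mass, total less LOI, = 1230 − 71.94 = 1158 t (the oxide masses sum to this)
each oxide over glass, ×100, is wt %

Glass mass = 1158 t (batch 1230 − LOI 71.94).
Composition: TiO2 2.747%, SiO2 74.76%, Na2O 1.386%, Al2O3 13.44%, PbO 7.677%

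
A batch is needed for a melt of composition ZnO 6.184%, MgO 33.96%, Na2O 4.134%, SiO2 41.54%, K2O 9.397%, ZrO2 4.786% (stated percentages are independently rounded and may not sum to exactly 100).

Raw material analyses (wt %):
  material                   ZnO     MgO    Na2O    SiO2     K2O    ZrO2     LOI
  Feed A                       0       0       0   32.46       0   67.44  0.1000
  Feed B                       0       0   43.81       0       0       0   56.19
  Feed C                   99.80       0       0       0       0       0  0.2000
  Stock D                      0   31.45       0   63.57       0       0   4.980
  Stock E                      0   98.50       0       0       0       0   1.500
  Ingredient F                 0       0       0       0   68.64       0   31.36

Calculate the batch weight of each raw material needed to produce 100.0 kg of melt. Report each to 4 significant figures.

All internal work maintains full precision from start to finish; in-progress results are displayed, with 4-significant-digit rounding, alongside each step — each reported figure takes a single rounding; all derived quantities (LOI, the totals, glass mass, the six compositions, the yield) are recomputed at full float precision from the weighed amounts at 100.0 kg of glass, as given in problem or answer.
Target oxide masses per 100.0 kg melt:
  ZnO: 6.184% × 100.0 = 6.184 kg
  MgO: 33.96% × 100.0 = 33.96 kg
  Na2O: 4.134% × 100.0 = 4.134 kg
  SiO2: 41.54% × 100.0 = 41.54 kg
  K2O: 9.397% × 100.0 = 9.397 kg
  ZrO2: 4.786% × 100.0 = 4.786 kg
A balance pass over the oxides, from the weights as reported, under the basis named above (delivered sums recover each target exact up to rounding of places):
  ZnO: 6.196·0.9980 = 6.184 kg (target 6.184 kg)
  MgO: 61.72·0.3145 + 14.77·0.9850 = 33.96 kg (target 33.96 kg)
  Na2O: 9.436·0.4381 = 4.134 kg (target 4.134 kg)
  SiO2: 7.097·0.3246 + 61.72·0.6357 = 41.54 kg (target 41.54 kg)
  K2O: 13.69·0.6864 = 9.397 kg (target 9.397 kg)
  ZrO2: 7.097·0.6744 = 4.786 kg (target 4.786 kg)
Auditing the glass mass value: batch total minus LOI = 100.0 kg (targets for the oxides total 100.0 kg; basis as stated: 100.0 kg — deltas are rounding alone).
Adding the batch up: Σ batch = 112.9 kg; loss to ignition Σ batch·LOI = 12.91 kg; yield: glass divided by total = 88.57%.

Batch per 100.0 kg melt:
  Feed A: 7.097 kg
  Feed B: 9.436 kg
  Feed C: 6.196 kg
  Stock D: 61.72 kg
  Stock E: 14.77 kg
  Ingredient F: 13.69 kg
Total batch = 112.9 kg; LOI loss = 12.91 kg; yield = 88.57%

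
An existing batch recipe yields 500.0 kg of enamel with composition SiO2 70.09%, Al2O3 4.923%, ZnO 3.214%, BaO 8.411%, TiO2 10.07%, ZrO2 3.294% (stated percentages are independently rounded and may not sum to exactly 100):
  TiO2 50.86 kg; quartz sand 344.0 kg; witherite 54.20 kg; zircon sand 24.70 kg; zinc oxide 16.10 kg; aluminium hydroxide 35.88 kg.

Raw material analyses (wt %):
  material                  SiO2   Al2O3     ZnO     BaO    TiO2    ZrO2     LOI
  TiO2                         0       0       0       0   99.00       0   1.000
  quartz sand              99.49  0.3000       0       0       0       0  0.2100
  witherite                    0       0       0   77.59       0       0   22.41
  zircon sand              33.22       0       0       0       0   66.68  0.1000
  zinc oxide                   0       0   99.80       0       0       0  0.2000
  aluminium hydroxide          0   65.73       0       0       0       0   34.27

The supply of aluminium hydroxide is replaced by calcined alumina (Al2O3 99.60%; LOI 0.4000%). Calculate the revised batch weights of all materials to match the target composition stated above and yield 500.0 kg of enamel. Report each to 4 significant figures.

Revised batch per 500.0 kg enamel:
  TiO2: 50.86 kg
  quartz sand: 344.0 kg
  witherite: 54.20 kg
  zircon sand: 24.70 kg
  zinc oxide: 16.10 kg
  calcined alumina: 23.68 kg
Total batch = 513.5 kg; LOI loss = 13.53 kg

Values along the way are shown rounded to four significant figures alongside each step; every computation holds exact precision end to end — a single rounding yields every reported figure — all derived quantities, including the totals, the yield, glass mass, the six compositions, ignition loss, are computed from the batch weights on 500.0 kg of glass at exact precision, precisely as stated by question or answer.
The oxide mass targets at 500.0 kg enamel:
  SiO2: 70.09% × 500.0 = 350.4 kg
  Al2O3: 4.923% × 500.0 = 24.62 kg
  ZnO: 3.214% × 500.0 = 16.07 kg
  BaO: 8.411% × 500.0 = 42.06 kg
  TiO2: 10.07% × 500.0 = 50.35 kg
  ZrO2: 3.294% × 500.0 = 16.47 kg
Checking each oxide sum using the reported weights, versus the basis set out (summed amounts equal target values within answer rounding):
  SiO2: 344.0·0.9949 + 24.70·0.3322 = 350.5 kg (target 350.4 kg)
  Al2O3: 344.0·0.003000 + 23.68·0.9960 = 24.62 kg (target 24.62 kg)
  ZnO: 16.10·0.9980 = 16.07 kg (target 16.07 kg)
  BaO: 54.20·0.7759 = 42.05 kg (target 42.06 kg)
  TiO2: 50.86·0.9900 = 50.35 kg (target 50.35 kg)
  ZrO2: 24.70·0.6668 = 16.47 kg (target 16.47 kg)
Auditing the glass mass value: batch Σ − ignition loss = 500.0 kg (the targets, summed, come to 500.0 kg; against the stated basis, 500.0 kg — deltas are rounding alone).
Whole-batch sum: Σ batch = 513.5 kg; the LOI term Σ batch·LOI equals 13.53 kg; yield: glass divided by total = 97.37%.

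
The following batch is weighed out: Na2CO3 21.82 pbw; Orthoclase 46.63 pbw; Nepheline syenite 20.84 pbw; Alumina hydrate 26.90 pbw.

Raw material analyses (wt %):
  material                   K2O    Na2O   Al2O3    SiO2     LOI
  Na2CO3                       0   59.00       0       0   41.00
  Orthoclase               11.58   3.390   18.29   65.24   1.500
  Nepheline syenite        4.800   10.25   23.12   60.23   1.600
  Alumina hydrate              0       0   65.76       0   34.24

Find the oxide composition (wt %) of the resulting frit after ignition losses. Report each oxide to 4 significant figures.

Glass mass = 97.00 pbw (batch 116.2 − LOI 19.19).
Composition: K2O 6.598%, Na2O 17.10%, Al2O3 32.00%, SiO2 44.30%

The whole derivation holds full float precision in all steps — the intermediate values appear rounded to four significant digits in the printout. Every reported number includes exactly one rounding. All derived quantities (LOI, four oxide percentages, glass mass, the totals, yield) are carried from the batch weights per 97.00 pbw of glass at full float precision as quoted within either problem or answer.
Oxide masses out of the charge:
  K2O: 46.63·0.1158 + 20.84·0.04800 = 6.400 pbw
  Na2O: 21.82·0.5900 + 46.63·0.03390 + 20.84·0.1025 = 16.59 pbw
  Al2O3: 46.63·0.1829 + 20.84·0.2312 + 26.90·0.6576 = 31.04 pbw
  SiO2: 46.63·0.6524 + 20.84·0.6023 = 42.97 pbw
LOI: 21.82·0.4100 + 46.63·0.01500 + 20.84·0.01600 + 26.90·0.3424 = 19.19 pbw
Glass mass = batch − LOI = 116.2 − 19.19 = 97.00 pbw (consistent with Σ oxide mass)
wt % = oxide mass / glass mass × 100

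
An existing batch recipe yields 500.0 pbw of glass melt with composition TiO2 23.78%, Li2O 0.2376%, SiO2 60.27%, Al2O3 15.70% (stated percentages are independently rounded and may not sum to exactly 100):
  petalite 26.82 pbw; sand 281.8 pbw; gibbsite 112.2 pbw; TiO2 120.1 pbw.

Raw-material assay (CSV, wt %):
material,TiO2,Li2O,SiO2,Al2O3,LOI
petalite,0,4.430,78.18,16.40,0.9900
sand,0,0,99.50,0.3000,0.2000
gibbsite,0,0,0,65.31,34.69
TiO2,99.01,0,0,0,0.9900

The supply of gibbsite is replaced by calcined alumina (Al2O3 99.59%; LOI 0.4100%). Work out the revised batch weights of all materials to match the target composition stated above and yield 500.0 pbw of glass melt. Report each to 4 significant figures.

Mid-chain values appear, rounded to 4 significant digits, in the working — exact precision is maintained all the way through; each reported value receives exactly one rounding. The derived quantities, including the yield, ignition loss, four oxide percentages, glass mass, totals, are re-derived starting from the weights at 500.0 pbw of glass in full precision as quoted within question or answer.
Target masses of each oxide per 500.0 pbw glass melt:
  TiO2: 23.78% × 500.0 = 118.9 pbw
  Li2O: 0.2376% × 500.0 = 1.188 pbw
  SiO2: 60.27% × 500.0 = 301.4 pbw
  Al2O3: 15.70% × 500.0 = 78.50 pbw
Checking each oxide sum from the weights as reported, relative to the basis at hand (delivered sums recover each target net of answer rounding effects):
  TiO2: 120.1·0.9901 = 118.9 pbw (target 118.9 pbw)
  Li2O: 26.82·0.04430 = 1.188 pbw (target 1.188 pbw)
  SiO2: 26.82·0.7818 + 281.8·0.9950 = 301.4 pbw (target 301.4 pbw)
  Al2O3: 26.82·0.1640 + 281.8·0.003000 + 73.56·0.9959 = 78.50 pbw (target 78.50 pbw)
Auditing the glass mass value: batch Σ − ignition loss = 500.0 pbw (the Σ of target masses is 499.9 pbw; with the basis standing at 500.0 pbw — gaps are rounding artifacts).
Adding the batch up: Σ batch = 502.3 pbw; the LOI term Σ batch·LOI equals 2.320 pbw; yield = glass ÷ total batch = 99.54%.

Revised batch per 500.0 pbw glass melt:
  petalite: 26.82 pbw
  sand: 281.8 pbw
  calcined alumina: 73.56 pbw
  TiO2: 120.1 pbw
Total batch = 502.3 pbw; LOI loss = 2.320 pbw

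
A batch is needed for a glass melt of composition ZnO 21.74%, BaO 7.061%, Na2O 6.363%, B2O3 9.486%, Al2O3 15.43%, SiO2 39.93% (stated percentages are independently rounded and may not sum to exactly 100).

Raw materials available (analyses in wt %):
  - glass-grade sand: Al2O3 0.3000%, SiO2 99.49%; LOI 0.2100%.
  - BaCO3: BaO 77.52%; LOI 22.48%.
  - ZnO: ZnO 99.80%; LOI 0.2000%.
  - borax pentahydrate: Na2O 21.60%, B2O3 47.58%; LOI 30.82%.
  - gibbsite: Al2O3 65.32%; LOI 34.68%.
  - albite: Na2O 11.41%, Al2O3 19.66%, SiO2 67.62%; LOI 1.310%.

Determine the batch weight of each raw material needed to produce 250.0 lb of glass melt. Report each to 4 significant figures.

Batch per 250.0 lb glass melt:
  glass-grade sand: 69.71 lb
  BaCO3: 22.77 lb
  ZnO: 54.46 lb
  borax pentahydrate: 49.84 lb
  gibbsite: 45.17 lb
  albite: 45.06 lb
Total batch = 287.0 lb; LOI loss = 36.99 lb; yield = 87.11%

Values along the way appear rounded off to 4 significant figures across the worked steps; the working math maintains full float precision at each step; every reported result receives exactly one rounding — all derived quantities (the totals, LOI, yield, the six compositions, net glass mass) are rebuilt from the batch weights on 250.0 lb of glass at full precision, exactly as shown in problem or answer.
Per-oxide target masses for 250.0 lb glass melt:
  ZnO: 21.74% × 250.0 = 54.35 lb
  BaO: 7.061% × 250.0 = 17.65 lb
  Na2O: 6.363% × 250.0 = 15.91 lb
  B2O3: 9.486% × 250.0 = 23.72 lb
  Al2O3: 15.43% × 250.0 = 38.58 lb
  SiO2: 39.93% × 250.0 = 99.82 lb
Sums-versus-targets review from the weights as reported, against the basis in use (every target is met by its sum net of answer rounding effects):
  ZnO: 54.46·0.9980 = 54.35 lb (target 54.35 lb)
  BaO: 22.77·0.7752 = 17.65 lb (target 17.65 lb)
  Na2O: 49.84·0.2160 + 45.06·0.1141 = 15.91 lb (target 15.91 lb)
  B2O3: 49.84·0.4758 = 23.71 lb (target 23.72 lb)
  Al2O3: 69.71·0.003000 + 45.17·0.6532 + 45.06·0.1966 = 38.57 lb (target 38.58 lb)
  SiO2: 69.71·0.9949 + 45.06·0.6762 = 99.82 lb (target 99.82 lb)
Glass-mass closure: batch Σ − ignition loss = 250.0 lb (the Σ of target masses is 250.0 lb; with the basis standing at 250.0 lb — a pure rounding effect).
Batch total: Σ batch = 287.0 lb; the LOI term Σ batch·LOI equals 36.99 lb; as yield: glass ÷ batch → 87.11%.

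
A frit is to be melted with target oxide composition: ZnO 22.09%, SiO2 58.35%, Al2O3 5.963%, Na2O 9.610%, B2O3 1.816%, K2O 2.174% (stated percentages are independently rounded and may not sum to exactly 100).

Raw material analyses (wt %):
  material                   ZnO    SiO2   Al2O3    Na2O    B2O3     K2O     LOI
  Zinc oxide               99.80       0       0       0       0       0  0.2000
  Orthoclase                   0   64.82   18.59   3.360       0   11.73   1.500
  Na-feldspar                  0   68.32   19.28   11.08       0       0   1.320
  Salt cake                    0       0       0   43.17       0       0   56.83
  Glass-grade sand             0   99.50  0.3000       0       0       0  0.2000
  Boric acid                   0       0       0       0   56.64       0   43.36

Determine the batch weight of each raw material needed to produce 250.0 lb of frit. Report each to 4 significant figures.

Each numeric step carries exact precision at all times; the intermediate values are displayed, with 4-significant-digit rounding, as written. Each reported figure is rounded once only — derived quantities are computed using the weight values on 250.0 lb of glass at full float precision (net glass mass, yield, LOI, totals, six oxide percentages), as set out in either problem or answer.
Oxide mass targets, per 250.0 lb frit:
  ZnO: 22.09% × 250.0 = 55.22 lb
  SiO2: 58.35% × 250.0 = 145.9 lb
  Al2O3: 5.963% × 250.0 = 14.91 lb
  Na2O: 9.610% × 250.0 = 24.02 lb
  B2O3: 1.816% × 250.0 = 4.540 lb
  K2O: 2.174% × 250.0 = 5.435 lb
Verifying the oxide balance on the weights just shown, on the stated basis (oxide sums agree with the targets within answer rounding):
  ZnO: 55.34·0.9980 = 55.23 lb (target 55.22 lb)
  SiO2: 46.33·0.6482 + 31.17·0.6832 + 95.02·0.9950 = 145.9 lb (target 145.9 lb)
  Al2O3: 46.33·0.1859 + 31.17·0.1928 + 95.02·0.003000 = 14.91 lb (target 14.91 lb)
  Na2O: 46.33·0.03360 + 31.17·0.1108 + 44.05·0.4317 = 24.03 lb (target 24.02 lb)
  B2O3: 8.016·0.5664 = 4.540 lb (target 4.540 lb)
  K2O: 46.33·0.1173 = 5.435 lb (target 5.435 lb)
Auditing the glass mass value: whole batch net of LOI = 250.0 lb (targets for the oxides total 250.0 lb; basis as stated: 250.0 lb — a pure rounding effect).
Batch grand total — Σ batch = 279.9 lb; ignition loss, Σ(batch × LOI) = 29.92 lb; yield, glass over the total, = 89.31%.

Batch per 250.0 lb frit:
  Zinc oxide: 55.34 lb
  Orthoclase: 46.33 lb
  Na-feldspar: 31.17 lb
  Salt cake: 44.05 lb
  Glass-grade sand: 95.02 lb
  Boric acid: 8.016 lb
Total batch = 279.9 lb; LOI loss = 29.92 lb; yield = 89.31%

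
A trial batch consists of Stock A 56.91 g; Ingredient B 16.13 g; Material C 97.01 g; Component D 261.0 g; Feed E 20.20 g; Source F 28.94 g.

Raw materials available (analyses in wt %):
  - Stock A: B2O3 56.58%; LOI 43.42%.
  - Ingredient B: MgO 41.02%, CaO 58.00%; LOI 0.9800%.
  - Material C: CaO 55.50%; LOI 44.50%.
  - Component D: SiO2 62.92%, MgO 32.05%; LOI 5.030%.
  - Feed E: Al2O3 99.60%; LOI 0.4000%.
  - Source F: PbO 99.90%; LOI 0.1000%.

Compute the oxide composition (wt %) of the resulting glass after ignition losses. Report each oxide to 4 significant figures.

Glass mass = 398.9 g (batch 480.2 − LOI 81.28).
Composition: SiO2 41.17%, MgO 22.63%, PbO 7.247%, B2O3 8.072%, CaO 15.84%, Al2O3 5.043%

Intermediates are shown (rounded to 4 significant figures) on the page. The whole derivation keeps full precision at every stage — each reported result is rounded just once — all derived quantities are re-derived at exact precision (LOI, glass mass, the totals, the six compositions, yield) starting from the weights per 398.9 g of glass as written in problem or answer.
Delivered oxide masses:
  SiO2: 261.0·0.6292 = 164.2 g
  MgO: 16.13·0.4102 + 261.0·0.3205 = 90.27 g
  PbO: 28.94·0.9990 = 28.91 g
  B2O3: 56.91·0.5658 = 32.20 g
  CaO: 16.13·0.5800 + 97.01·0.5550 = 63.20 g
  Al2O3: 20.20·0.9960 = 20.12 g
LOI: 56.91·0.4342 + 16.13·0.009800 + 97.01·0.4450 + 261.0·0.05030 + 20.20·0.004000 + 28.94·0.001000 = 81.28 g
Glass = total batch minus LOI = 480.2 − 81.28 = 398.9 g (= Σ oxide masses)
wt %: oxide over glass, times 100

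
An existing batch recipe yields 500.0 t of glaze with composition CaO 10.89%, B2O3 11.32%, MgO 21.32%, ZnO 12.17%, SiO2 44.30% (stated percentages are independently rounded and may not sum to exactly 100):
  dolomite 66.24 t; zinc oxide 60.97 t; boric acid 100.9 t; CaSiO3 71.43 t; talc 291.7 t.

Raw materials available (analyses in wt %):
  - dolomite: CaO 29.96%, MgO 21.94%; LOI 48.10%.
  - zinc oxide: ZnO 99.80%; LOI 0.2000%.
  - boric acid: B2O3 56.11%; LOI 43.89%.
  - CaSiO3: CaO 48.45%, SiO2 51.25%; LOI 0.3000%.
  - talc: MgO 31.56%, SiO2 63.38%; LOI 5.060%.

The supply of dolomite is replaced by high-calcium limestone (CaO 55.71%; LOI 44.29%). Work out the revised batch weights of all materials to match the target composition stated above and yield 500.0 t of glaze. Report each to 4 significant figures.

Revised batch per 500.0 t glaze:
  high-calcium limestone: 85.14 t
  zinc oxide: 60.97 t
  boric acid: 100.9 t
  CaSiO3: 14.48 t
  talc: 337.8 t
Total batch = 599.3 t; LOI loss = 99.25 t

Intermediates appear with 4-significant-figure rounding in the printout — each numeric step keeps exact precision through the solve; every reported number receives exactly one rounding — the derived quantities (the yield, the five compositions, glass mass, LOI, the totals) are recomputed from the batch weights per 500.0 t of glass in full precision exactly as printed in the question or the answer.
Target masses of each oxide per 500.0 t glaze:
  CaO: 10.89% × 500.0 = 54.45 t
  B2O3: 11.32% × 500.0 = 56.60 t
  MgO: 21.32% × 500.0 = 106.6 t
  ZnO: 12.17% × 500.0 = 60.85 t
  SiO2: 44.30% × 500.0 = 221.5 t
Verifying the oxide balance per the reported batch figures, for the quoted basis mass (sum by sum, the targets are met up to rounding of the answer):
  CaO: 85.14·0.5571 + 14.48·0.4845 = 54.45 t (target 54.45 t)
  B2O3: 100.9·0.5611 = 56.61 t (target 56.60 t)
  MgO: 337.8·0.3156 = 106.6 t (target 106.6 t)
  ZnO: 60.97·0.9980 = 60.85 t (target 60.85 t)
  SiO2: 14.48·0.5125 + 337.8·0.6338 = 221.5 t (target 221.5 t)
Auditing the glass mass value: total charge less LOI = 500.0 t (the targets, summed, come to 500.0 t; the stated basis being 500.0 t — rounding explains the deltas).
Adding the batch up: Σ batch = 599.3 t; ignition loss, Σ(batch × LOI) = 99.25 t; as yield: glass ÷ batch → 83.44%.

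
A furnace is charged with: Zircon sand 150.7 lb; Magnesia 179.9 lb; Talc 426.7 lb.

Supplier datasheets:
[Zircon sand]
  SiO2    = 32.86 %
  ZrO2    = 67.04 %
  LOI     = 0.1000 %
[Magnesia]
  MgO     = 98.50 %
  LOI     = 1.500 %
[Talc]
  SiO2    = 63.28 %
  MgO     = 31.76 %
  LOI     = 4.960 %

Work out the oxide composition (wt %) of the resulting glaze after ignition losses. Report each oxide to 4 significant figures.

Glass mass = 733.3 lb (batch 757.3 − LOI 24.01).
Composition: SiO2 43.58%, MgO 42.65%, ZrO2 13.78%

Values along the way are shown with 4-significant-digit rounding across the worked steps — each numeric step keeps exact precision from first step to last — each reported result takes a single rounding — all derived quantities, which include glass mass, three oxide percentages, LOI, yield, totals, are rebuilt in full float precision, precisely as stated by the problem or answer text, using the weight values at 733.3 lb of glass.
What the batch supplies per oxide:
  SiO2: 150.7·0.3286 + 426.7·0.6328 = 319.5 lb
  MgO: 179.9·0.9850 + 426.7·0.3176 = 312.7 lb
  ZrO2: 150.7·0.6704 = 101.0 lb
LOI: 150.7·0.001000 + 179.9·0.01500 + 426.7·0.04960 = 24.01 lb
Glass mass = batch − LOI = 757.3 − 24.01 = 733.3 lb (the oxide masses sum to this)
wt % = oxide mass / glass mass × 100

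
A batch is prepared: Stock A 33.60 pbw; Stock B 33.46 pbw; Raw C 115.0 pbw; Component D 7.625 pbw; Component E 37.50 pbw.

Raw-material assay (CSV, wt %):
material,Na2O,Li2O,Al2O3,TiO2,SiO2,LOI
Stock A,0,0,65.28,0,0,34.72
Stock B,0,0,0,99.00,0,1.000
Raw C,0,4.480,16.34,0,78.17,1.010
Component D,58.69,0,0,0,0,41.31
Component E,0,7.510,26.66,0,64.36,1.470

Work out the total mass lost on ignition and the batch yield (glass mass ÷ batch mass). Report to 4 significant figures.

The intermediate values are shown rounded to 4 significant figures in the printout. All arithmetic carries full float precision end to end; exactly one rounding lands on every reported value. All derived quantities (the yield, five oxide percentages, LOI, glass mass, totals) are computed in full float precision using the weight values for 210.3 pbw of glass as quoted within either problem or answer.
Each material's LOI contribution:
  Stock A: 33.60 × 0.3472 = 11.67 pbw
  Stock B: 33.46 × 0.01000 = 0.3346 pbw
  Raw C: 115.0 × 0.01010 = 1.161 pbw
  Component D: 7.625 × 0.4131 = 3.150 pbw
  Component E: 37.50 × 0.01470 = 0.5513 pbw
Total LOI = 16.86 pbw
Glass = batch − LOI = 227.2 − 16.86 = 210.3 pbw

LOI loss = 16.86 pbw; glass = 210.3 pbw; yield = 92.58%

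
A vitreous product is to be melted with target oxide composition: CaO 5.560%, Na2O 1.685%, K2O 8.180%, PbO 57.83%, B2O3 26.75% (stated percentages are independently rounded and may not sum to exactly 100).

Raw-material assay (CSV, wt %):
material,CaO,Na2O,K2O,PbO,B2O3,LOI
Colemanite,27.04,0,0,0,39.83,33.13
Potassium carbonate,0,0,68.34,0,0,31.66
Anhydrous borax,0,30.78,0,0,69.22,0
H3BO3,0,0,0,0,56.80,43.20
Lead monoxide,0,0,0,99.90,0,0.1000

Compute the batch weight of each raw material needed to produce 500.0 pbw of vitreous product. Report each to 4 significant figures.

The whole derivation runs at full precision end to end — mid-chain values appear with 4-significant-digit rounding when written out; each reported number is rounded a single time. The derived quantities are computed from the weighed amounts on 500.0 pbw of glass at exact precision (five oxide percentages, net glass mass, the totals, yield, LOI) as set out in problem or answer.
Target oxide masses per 500.0 pbw vitreous product:
  CaO: 5.560% × 500.0 = 27.80 pbw
  Na2O: 1.685% × 500.0 = 8.425 pbw
  K2O: 8.180% × 500.0 = 40.90 pbw
  PbO: 57.83% × 500.0 = 289.2 pbw
  B2O3: 26.75% × 500.0 = 133.8 pbw
A balance pass over the oxides, working from each reported weight, at the basis given (sum by sum, the targets are met net of answer rounding effects):
  CaO: 102.8·0.2704 = 27.80 pbw (target 27.80 pbw)
  Na2O: 27.37·0.3078 = 8.424 pbw (target 8.425 pbw)
  K2O: 59.85·0.6834 = 40.90 pbw (target 40.90 pbw)
  PbO: 289.4·0.9990 = 289.1 pbw (target 289.2 pbw)
  B2O3: 102.8·0.3983 + 27.37·0.6922 + 130.0·0.5680 = 133.7 pbw (target 133.8 pbw)
Mass balance on the glass: total charge less LOI = 500.0 pbw (targets for the oxides total 500.0 pbw; the stated basis being 500.0 pbw — gaps are rounding artifacts).
Adding the batch up: Σ batch = 609.4 pbw; LOI removed, Σ of batch·LOI: 109.5 pbw; the yield ratio, glass ÷ batch: 82.04%.

Batch per 500.0 pbw vitreous product:
  Colemanite: 102.8 pbw
  Potassium carbonate: 59.85 pbw
  Anhydrous borax: 27.37 pbw
  H3BO3: 130.0 pbw
  Lead monoxide: 289.4 pbw
Total batch = 609.4 pbw; LOI loss = 109.5 pbw; yield = 82.04%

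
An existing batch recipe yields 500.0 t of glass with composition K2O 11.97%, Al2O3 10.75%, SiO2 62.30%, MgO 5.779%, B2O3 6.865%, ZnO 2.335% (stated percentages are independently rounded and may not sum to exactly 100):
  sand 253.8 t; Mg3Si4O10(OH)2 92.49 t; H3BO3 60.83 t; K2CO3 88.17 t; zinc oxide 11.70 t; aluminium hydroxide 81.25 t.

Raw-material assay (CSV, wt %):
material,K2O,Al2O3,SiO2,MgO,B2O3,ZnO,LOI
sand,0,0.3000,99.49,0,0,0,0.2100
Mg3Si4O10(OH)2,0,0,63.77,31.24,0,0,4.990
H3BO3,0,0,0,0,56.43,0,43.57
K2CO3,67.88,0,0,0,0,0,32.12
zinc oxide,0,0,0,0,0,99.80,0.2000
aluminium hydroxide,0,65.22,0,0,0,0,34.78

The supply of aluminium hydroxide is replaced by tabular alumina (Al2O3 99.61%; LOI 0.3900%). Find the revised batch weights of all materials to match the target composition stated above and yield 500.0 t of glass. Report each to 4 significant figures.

Values along the way are shown rounded off to 4 significant figures in the printout. Exact precision is carried at every stage; exactly one rounding lands on every reported number — derived quantities (the yield, the six compositions, LOI, totals, glass mass) are carried at full precision from the weighed amounts for 500.0 t of glass, as given in the problem or answer text.
Per-oxide target masses for 500.0 t glass:
  K2O: 11.97% × 500.0 = 59.85 t
  Al2O3: 10.75% × 500.0 = 53.75 t
  SiO2: 62.30% × 500.0 = 311.5 t
  MgO: 5.779% × 500.0 = 28.90 t
  B2O3: 6.865% × 500.0 = 34.33 t
  ZnO: 2.335% × 500.0 = 11.68 t
Mass-balance tally per oxide using the reported weights, under the basis named above (each sum matches its target mass once rounding is allowed for):
  K2O: 88.17·0.6788 = 59.85 t (target 59.85 t)
  Al2O3: 253.8·0.003000 + 53.20·0.9961 = 53.75 t (target 53.75 t)
  SiO2: 253.8·0.9949 + 92.49·0.6377 = 311.5 t (target 311.5 t)
  MgO: 92.49·0.3124 = 28.89 t (target 28.90 t)
  B2O3: 60.83·0.5643 = 34.33 t (target 34.33 t)
  ZnO: 11.70·0.9980 = 11.68 t (target 11.68 t)
Auditing the glass mass value: net batch after ignition = 500.0 t (summing oxide targets gives 500.0 t; against the stated basis, 500.0 t — differing by rounding only).
Summing the batch: Σ batch = 560.2 t; Σ batch·LOI gives LOI loss = 60.20 t; yield = glass ÷ total batch = 89.25%.

Revised batch per 500.0 t glass:
  sand: 253.8 t
  Mg3Si4O10(OH)2: 92.49 t
  H3BO3: 60.83 t
  K2CO3: 88.17 t
  zinc oxide: 11.70 t
  tabular alumina: 53.20 t
Total batch = 560.2 t; LOI loss = 60.20 t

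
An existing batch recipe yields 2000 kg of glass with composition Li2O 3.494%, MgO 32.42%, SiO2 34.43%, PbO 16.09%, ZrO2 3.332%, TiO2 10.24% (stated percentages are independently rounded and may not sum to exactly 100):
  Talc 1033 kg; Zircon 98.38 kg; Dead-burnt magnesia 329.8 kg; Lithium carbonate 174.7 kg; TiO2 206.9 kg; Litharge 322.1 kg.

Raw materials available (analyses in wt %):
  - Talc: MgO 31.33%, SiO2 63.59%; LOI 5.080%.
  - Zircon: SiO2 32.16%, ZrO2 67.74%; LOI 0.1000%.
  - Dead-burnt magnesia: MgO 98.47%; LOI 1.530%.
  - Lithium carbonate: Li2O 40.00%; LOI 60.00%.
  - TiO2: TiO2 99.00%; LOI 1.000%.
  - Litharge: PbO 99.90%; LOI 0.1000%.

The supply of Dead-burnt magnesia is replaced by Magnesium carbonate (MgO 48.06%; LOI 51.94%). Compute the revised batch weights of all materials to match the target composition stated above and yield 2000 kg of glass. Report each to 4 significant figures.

Each numeric step keeps full float precision all the way through. Values along the way appear rounded to 4 significant digits on the page — each reported result takes a single rounding. Derived quantities, including ignition loss, glass mass, the yield, the totals, six oxide percentages, are rebuilt from the weighed amounts at 2000 kg of glass in exact precision exactly as shown in the problem or answer text.
Oxide-by-oxide targets in 2000 kg glass:
  Li2O: 3.494% × 2000 = 69.88 kg
  MgO: 32.42% × 2000 = 648.4 kg
  SiO2: 34.43% × 2000 = 688.6 kg
  PbO: 16.09% × 2000 = 321.8 kg
  ZrO2: 3.332% × 2000 = 66.64 kg
  TiO2: 10.24% × 2000 = 204.8 kg
Oxide-by-oxide audit given the weights on record, for the quoted basis mass (each sum matches its target mass within answer rounding):
  Li2O: 174.7·0.4000 = 69.88 kg (target 69.88 kg)
  MgO: 1033·0.3133 + 675.7·0.4806 = 648.4 kg (target 648.4 kg)
  SiO2: 1033·0.6359 + 98.38·0.3216 = 688.5 kg (target 688.6 kg)
  PbO: 322.1·0.9990 = 321.8 kg (target 321.8 kg)
  ZrO2: 98.38·0.6774 = 66.64 kg (target 66.64 kg)
  TiO2: 206.9·0.9900 = 204.8 kg (target 204.8 kg)
Glass-mass bookkeeping: Σ batch − LOI loss = 2000 kg (the Σ of target masses is 2000 kg; versus the stated basis of 2000 kg — differing by rounding only).
Adding the batch up: Σ batch = 2511 kg; loss to ignition Σ batch·LOI = 510.7 kg; the yield ratio, glass ÷ batch: 79.66%.

Revised batch per 2000 kg glass:
  Talc: 1033 kg
  Zircon: 98.38 kg
  Magnesium carbonate: 675.7 kg
  Lithium carbonate: 174.7 kg
  TiO2: 206.9 kg
  Litharge: 322.1 kg
Total batch = 2511 kg; LOI loss = 510.7 kg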